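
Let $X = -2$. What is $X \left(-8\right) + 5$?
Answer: $21$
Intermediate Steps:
$X \left(-8\right) + 5 = \left(-2\right) \left(-8\right) + 5 = 16 + 5 = 21$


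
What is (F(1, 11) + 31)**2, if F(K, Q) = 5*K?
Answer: 1296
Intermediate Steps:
(F(1, 11) + 31)**2 = (5*1 + 31)**2 = (5 + 31)**2 = 36**2 = 1296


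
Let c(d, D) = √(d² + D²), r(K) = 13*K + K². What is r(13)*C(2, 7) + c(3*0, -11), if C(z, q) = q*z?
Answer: 4743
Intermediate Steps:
r(K) = K² + 13*K
c(d, D) = √(D² + d²)
r(13)*C(2, 7) + c(3*0, -11) = (13*(13 + 13))*(7*2) + √((-11)² + (3*0)²) = (13*26)*14 + √(121 + 0²) = 338*14 + √(121 + 0) = 4732 + √121 = 4732 + 11 = 4743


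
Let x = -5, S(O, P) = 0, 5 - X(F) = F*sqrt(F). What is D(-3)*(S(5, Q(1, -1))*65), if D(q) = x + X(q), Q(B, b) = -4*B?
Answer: 0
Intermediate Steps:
X(F) = 5 - F**(3/2) (X(F) = 5 - F*sqrt(F) = 5 - F**(3/2))
D(q) = -q**(3/2) (D(q) = -5 + (5 - q**(3/2)) = -q**(3/2))
D(-3)*(S(5, Q(1, -1))*65) = (-(-3)**(3/2))*(0*65) = -(-3)*I*sqrt(3)*0 = (3*I*sqrt(3))*0 = 0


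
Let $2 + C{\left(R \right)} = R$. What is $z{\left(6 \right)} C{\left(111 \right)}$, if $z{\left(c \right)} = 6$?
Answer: $654$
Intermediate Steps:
$C{\left(R \right)} = -2 + R$
$z{\left(6 \right)} C{\left(111 \right)} = 6 \left(-2 + 111\right) = 6 \cdot 109 = 654$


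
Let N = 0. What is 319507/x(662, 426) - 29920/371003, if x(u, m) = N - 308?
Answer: -118547270881/114268924 ≈ -1037.4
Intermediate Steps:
x(u, m) = -308 (x(u, m) = 0 - 308 = -308)
319507/x(662, 426) - 29920/371003 = 319507/(-308) - 29920/371003 = 319507*(-1/308) - 29920*1/371003 = -319507/308 - 29920/371003 = -118547270881/114268924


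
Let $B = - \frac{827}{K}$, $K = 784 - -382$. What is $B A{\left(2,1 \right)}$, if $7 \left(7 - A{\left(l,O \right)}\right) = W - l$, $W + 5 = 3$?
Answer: $- \frac{827}{154} \approx -5.3701$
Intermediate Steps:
$W = -2$ ($W = -5 + 3 = -2$)
$K = 1166$ ($K = 784 + 382 = 1166$)
$A{\left(l,O \right)} = \frac{51}{7} + \frac{l}{7}$ ($A{\left(l,O \right)} = 7 - \frac{-2 - l}{7} = 7 + \left(\frac{2}{7} + \frac{l}{7}\right) = \frac{51}{7} + \frac{l}{7}$)
$B = - \frac{827}{1166} \approx -0.70926$
$B A{\left(2,1 \right)} = - \frac{827 \left(\frac{51}{7} + \frac{1}{7} \cdot 2\right)}{1166} = - \frac{827 \left(\frac{51}{7} + \frac{2}{7}\right)}{1166} = \left(- \frac{827}{1166}\right) \frac{53}{7} = - \frac{827}{154}$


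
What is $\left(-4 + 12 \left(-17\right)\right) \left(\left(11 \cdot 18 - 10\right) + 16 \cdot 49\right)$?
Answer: $-202176$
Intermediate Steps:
$\left(-4 + 12 \left(-17\right)\right) \left(\left(11 \cdot 18 - 10\right) + 16 \cdot 49\right) = \left(-4 - 204\right) \left(\left(198 - 10\right) + 784\right) = - 208 \left(188 + 784\right) = \left(-208\right) 972 = -202176$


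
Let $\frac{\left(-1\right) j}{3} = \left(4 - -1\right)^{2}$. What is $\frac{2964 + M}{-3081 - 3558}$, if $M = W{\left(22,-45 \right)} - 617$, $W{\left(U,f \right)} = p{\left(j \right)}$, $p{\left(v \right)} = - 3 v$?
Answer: $- \frac{2572}{6639} \approx -0.38741$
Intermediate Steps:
$j = -75$ ($j = - 3 \left(4 - -1\right)^{2} = - 3 \left(4 + 1\right)^{2} = - 3 \cdot 5^{2} = \left(-3\right) 25 = -75$)
$W{\left(U,f \right)} = 225$ ($W{\left(U,f \right)} = \left(-3\right) \left(-75\right) = 225$)
$M = -392$ ($M = 225 - 617 = -392$)
$\frac{2964 + M}{-3081 - 3558} = \frac{2964 - 392}{-3081 - 3558} = \frac{2572}{-6639} = 2572 \left(- \frac{1}{6639}\right) = - \frac{2572}{6639}$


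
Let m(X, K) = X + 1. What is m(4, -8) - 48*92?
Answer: -4411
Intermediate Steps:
m(X, K) = 1 + X
m(4, -8) - 48*92 = (1 + 4) - 48*92 = 5 - 4416 = -4411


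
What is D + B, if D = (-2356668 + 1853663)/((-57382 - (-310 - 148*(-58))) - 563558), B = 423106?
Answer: 266224721689/629214 ≈ 4.2311e+5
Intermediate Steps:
D = 503005/629214 (D = -503005/((-57382 - (-310 + 8584)) - 563558) = -503005/((-57382 - 1*8274) - 563558) = -503005/((-57382 - 8274) - 563558) = -503005/(-65656 - 563558) = -503005/(-629214) = -503005*(-1/629214) = 503005/629214 ≈ 0.79942)
D + B = 503005/629214 + 423106 = 266224721689/629214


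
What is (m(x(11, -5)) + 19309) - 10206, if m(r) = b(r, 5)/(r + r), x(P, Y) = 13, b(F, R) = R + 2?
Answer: 236685/26 ≈ 9103.3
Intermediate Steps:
b(F, R) = 2 + R
m(r) = 7/(2*r) (m(r) = (2 + 5)/(r + r) = 7/((2*r)) = 7*(1/(2*r)) = 7/(2*r))
(m(x(11, -5)) + 19309) - 10206 = ((7/2)/13 + 19309) - 10206 = ((7/2)*(1/13) + 19309) - 10206 = (7/26 + 19309) - 10206 = 502041/26 - 10206 = 236685/26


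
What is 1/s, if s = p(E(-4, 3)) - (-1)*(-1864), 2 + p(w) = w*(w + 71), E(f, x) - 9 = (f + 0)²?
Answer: 1/534 ≈ 0.0018727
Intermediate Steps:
E(f, x) = 9 + f² (E(f, x) = 9 + (f + 0)² = 9 + f²)
p(w) = -2 + w*(71 + w) (p(w) = -2 + w*(w + 71) = -2 + w*(71 + w))
s = 534 (s = (-2 + (9 + (-4)²)² + 71*(9 + (-4)²)) - (-1)*(-1864) = (-2 + (9 + 16)² + 71*(9 + 16)) - 1*1864 = (-2 + 25² + 71*25) - 1864 = (-2 + 625 + 1775) - 1864 = 2398 - 1864 = 534)
1/s = 1/534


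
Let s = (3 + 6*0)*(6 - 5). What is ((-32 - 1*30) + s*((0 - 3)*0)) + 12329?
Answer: 12267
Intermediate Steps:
s = 3 (s = (3 + 0)*1 = 3*1 = 3)
((-32 - 1*30) + s*((0 - 3)*0)) + 12329 = ((-32 - 1*30) + 3*((0 - 3)*0)) + 12329 = ((-32 - 30) + 3*(-3*0)) + 12329 = (-62 + 3*0) + 12329 = (-62 + 0) + 12329 = -62 + 12329 = 12267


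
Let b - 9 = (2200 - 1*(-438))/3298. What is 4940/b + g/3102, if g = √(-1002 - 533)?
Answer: 407303/808 + I*√1535/3102 ≈ 504.09 + 0.01263*I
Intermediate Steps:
g = I*√1535 (g = √(-1535) = I*√1535 ≈ 39.179*I)
b = 16160/1649 (b = 9 + (2200 - 1*(-438))/3298 = 9 + (2200 + 438)*(1/3298) = 9 + 2638*(1/3298) = 9 + 1319/1649 = 16160/1649 ≈ 9.7999)
4940/b + g/3102 = 4940/(16160/1649) + (I*√1535)/3102 = 4940*(1649/16160) + (I*√1535)*(1/3102) = 407303/808 + I*√1535/3102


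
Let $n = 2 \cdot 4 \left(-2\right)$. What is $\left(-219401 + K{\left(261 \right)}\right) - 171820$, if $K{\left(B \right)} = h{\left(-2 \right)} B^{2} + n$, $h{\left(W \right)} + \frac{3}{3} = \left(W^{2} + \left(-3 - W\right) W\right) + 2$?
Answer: $85610$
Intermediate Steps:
$n = -16$ ($n = 8 \left(-2\right) = -16$)
$h{\left(W \right)} = 1 + W^{2} + W \left(-3 - W\right)$ ($h{\left(W \right)} = -1 + \left(\left(W^{2} + \left(-3 - W\right) W\right) + 2\right) = -1 + \left(\left(W^{2} + W \left(-3 - W\right)\right) + 2\right) = -1 + \left(2 + W^{2} + W \left(-3 - W\right)\right) = 1 + W^{2} + W \left(-3 - W\right)$)
$K{\left(B \right)} = -16 + 7 B^{2}$ ($K{\left(B \right)} = \left(1 - -6\right) B^{2} - 16 = \left(1 + 6\right) B^{2} - 16 = 7 B^{2} - 16 = -16 + 7 B^{2}$)
$\left(-219401 + K{\left(261 \right)}\right) - 171820 = \left(-219401 - \left(16 - 7 \cdot 261^{2}\right)\right) - 171820 = \left(-219401 + \left(-16 + 7 \cdot 68121\right)\right) - 171820 = \left(-219401 + \left(-16 + 476847\right)\right) - 171820 = \left(-219401 + 476831\right) - 171820 = 257430 - 171820 = 85610$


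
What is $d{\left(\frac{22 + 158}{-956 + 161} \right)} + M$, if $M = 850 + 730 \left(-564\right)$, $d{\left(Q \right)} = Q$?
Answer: $- \frac{21776122}{53} \approx -4.1087 \cdot 10^{5}$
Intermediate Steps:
$M = -410870$ ($M = 850 - 411720 = -410870$)
$d{\left(\frac{22 + 158}{-956 + 161} \right)} + M = \frac{22 + 158}{-956 + 161} - 410870 = \frac{180}{-795} - 410870 = 180 \left(- \frac{1}{795}\right) - 410870 = - \frac{12}{53} - 410870 = - \frac{21776122}{53}$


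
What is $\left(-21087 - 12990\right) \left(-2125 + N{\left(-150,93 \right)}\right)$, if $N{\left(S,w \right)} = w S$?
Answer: $547787775$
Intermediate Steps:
$N{\left(S,w \right)} = S w$
$\left(-21087 - 12990\right) \left(-2125 + N{\left(-150,93 \right)}\right) = \left(-21087 - 12990\right) \left(-2125 - 13950\right) = - 34077 \left(-2125 - 13950\right) = \left(-34077\right) \left(-16075\right) = 547787775$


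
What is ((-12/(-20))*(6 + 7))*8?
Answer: 312/5 ≈ 62.400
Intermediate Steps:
((-12/(-20))*(6 + 7))*8 = (-12*(-1/20)*13)*8 = ((3/5)*13)*8 = (39/5)*8 = 312/5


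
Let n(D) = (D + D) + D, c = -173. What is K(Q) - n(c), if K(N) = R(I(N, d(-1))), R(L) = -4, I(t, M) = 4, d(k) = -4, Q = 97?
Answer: 515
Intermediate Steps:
n(D) = 3*D (n(D) = 2*D + D = 3*D)
K(N) = -4
K(Q) - n(c) = -4 - 3*(-173) = -4 - 1*(-519) = -4 + 519 = 515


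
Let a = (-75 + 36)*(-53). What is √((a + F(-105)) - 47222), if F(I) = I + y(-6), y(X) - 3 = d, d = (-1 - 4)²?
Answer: 4*I*√2827 ≈ 212.68*I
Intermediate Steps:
d = 25 (d = (-5)² = 25)
y(X) = 28 (y(X) = 3 + 25 = 28)
F(I) = 28 + I (F(I) = I + 28 = 28 + I)
a = 2067 (a = -39*(-53) = 2067)
√((a + F(-105)) - 47222) = √((2067 + (28 - 105)) - 47222) = √((2067 - 77) - 47222) = √(1990 - 47222) = √(-45232) = 4*I*√2827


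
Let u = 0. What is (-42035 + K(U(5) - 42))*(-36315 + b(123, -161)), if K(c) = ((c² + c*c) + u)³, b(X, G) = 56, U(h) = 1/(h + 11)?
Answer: -3309409611726592105059/2097152 ≈ -1.5780e+15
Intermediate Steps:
U(h) = 1/(11 + h)
K(c) = 8*c⁶ (K(c) = ((c² + c*c) + 0)³ = ((c² + c²) + 0)³ = (2*c² + 0)³ = (2*c²)³ = 8*c⁶)
(-42035 + K(U(5) - 42))*(-36315 + b(123, -161)) = (-42035 + 8*(1/(11 + 5) - 42)⁶)*(-36315 + 56) = (-42035 + 8*(1/16 - 42)⁶)*(-36259) = (-42035 + 8*(-671/16)⁶)*(-36259) = (-42035 + 8*(91271485923347521/16777216))*(-36259) = (-42035 + 91271485923347521/2097152)*(-36259) = (91271397769563201/2097152)*(-36259) = -3309409611726592105059/2097152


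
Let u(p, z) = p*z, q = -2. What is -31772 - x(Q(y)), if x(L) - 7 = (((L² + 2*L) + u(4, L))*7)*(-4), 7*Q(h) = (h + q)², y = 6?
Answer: -218741/7 ≈ -31249.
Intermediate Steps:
Q(h) = (-2 + h)²/7 (Q(h) = (h - 2)²/7 = (-2 + h)²/7)
x(L) = 7 - 168*L - 28*L² (x(L) = 7 + (((L² + 2*L) + 4*L)*7)*(-4) = 7 + ((L² + 6*L)*7)*(-4) = 7 + (7*L² + 42*L)*(-4) = 7 + (-168*L - 28*L²) = 7 - 168*L - 28*L²)
-31772 - x(Q(y)) = -31772 - (7 - 24*(-2 + 6)² - 28*(-2 + 6)⁴/49) = -31772 - (7 - 24*4² - 28*((⅐)*4²)²) = -31772 - (7 - 24*16 - 28*((⅐)*16)²) = -31772 - (7 - 168*16/7 - 28*(16/7)²) = -31772 - (7 - 384 - 28*256/49) = -31772 - (7 - 384 - 1024/7) = -31772 - 1*(-3663/7) = -31772 + 3663/7 = -218741/7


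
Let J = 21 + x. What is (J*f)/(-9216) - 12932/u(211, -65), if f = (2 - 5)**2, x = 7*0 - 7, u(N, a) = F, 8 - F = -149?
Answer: -6622283/80384 ≈ -82.383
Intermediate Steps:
F = 157 (F = 8 - 1*(-149) = 8 + 149 = 157)
u(N, a) = 157
x = -7 (x = 0 - 7 = -7)
f = 9 (f = (-3)**2 = 9)
J = 14 (J = 21 - 7 = 14)
(J*f)/(-9216) - 12932/u(211, -65) = (14*9)/(-9216) - 12932/157 = 126*(-1/9216) - 12932*1/157 = -7/512 - 12932/157 = -6622283/80384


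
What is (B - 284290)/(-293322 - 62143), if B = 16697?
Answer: 267593/355465 ≈ 0.75280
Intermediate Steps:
(B - 284290)/(-293322 - 62143) = (16697 - 284290)/(-293322 - 62143) = -267593/(-355465) = -267593*(-1/355465) = 267593/355465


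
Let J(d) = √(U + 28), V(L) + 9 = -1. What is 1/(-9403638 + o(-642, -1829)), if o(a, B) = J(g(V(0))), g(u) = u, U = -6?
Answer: -4701819/44214203817511 - √22/88428407635022 ≈ -1.0634e-7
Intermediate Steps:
V(L) = -10 (V(L) = -9 - 1 = -10)
J(d) = √22 (J(d) = √(-6 + 28) = √22)
o(a, B) = √22
1/(-9403638 + o(-642, -1829)) = 1/(-9403638 + √22)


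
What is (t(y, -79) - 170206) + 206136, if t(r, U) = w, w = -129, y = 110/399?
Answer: 35801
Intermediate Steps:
y = 110/399 (y = 110*(1/399) = 110/399 ≈ 0.27569)
t(r, U) = -129
(t(y, -79) - 170206) + 206136 = (-129 - 170206) + 206136 = -170335 + 206136 = 35801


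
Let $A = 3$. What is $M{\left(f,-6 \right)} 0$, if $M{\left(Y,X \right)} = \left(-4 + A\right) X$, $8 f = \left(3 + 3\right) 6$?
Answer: $0$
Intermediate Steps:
$f = \frac{9}{2}$ ($f = \frac{\left(3 + 3\right) 6}{8} = \frac{6 \cdot 6}{8} = \frac{1}{8} \cdot 36 = \frac{9}{2} \approx 4.5$)
$M{\left(Y,X \right)} = - X$ ($M{\left(Y,X \right)} = \left(-4 + 3\right) X = - X$)
$M{\left(f,-6 \right)} 0 = \left(-1\right) \left(-6\right) 0 = 6 \cdot 0 = 0$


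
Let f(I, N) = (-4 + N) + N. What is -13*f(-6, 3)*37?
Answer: -962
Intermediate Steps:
f(I, N) = -4 + 2*N
-13*f(-6, 3)*37 = -13*(-4 + 2*3)*37 = -13*(-4 + 6)*37 = -13*2*37 = -26*37 = -962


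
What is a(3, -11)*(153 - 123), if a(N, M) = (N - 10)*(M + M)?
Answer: 4620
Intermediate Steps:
a(N, M) = 2*M*(-10 + N) (a(N, M) = (-10 + N)*(2*M) = 2*M*(-10 + N))
a(3, -11)*(153 - 123) = (2*(-11)*(-10 + 3))*(153 - 123) = (2*(-11)*(-7))*30 = 154*30 = 4620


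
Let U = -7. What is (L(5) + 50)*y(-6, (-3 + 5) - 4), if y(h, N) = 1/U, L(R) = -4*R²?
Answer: 50/7 ≈ 7.1429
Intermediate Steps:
y(h, N) = -⅐ (y(h, N) = 1/(-7) = -⅐)
(L(5) + 50)*y(-6, (-3 + 5) - 4) = (-4*5² + 50)*(-⅐) = (-4*25 + 50)*(-⅐) = (-100 + 50)*(-⅐) = -50*(-⅐) = 50/7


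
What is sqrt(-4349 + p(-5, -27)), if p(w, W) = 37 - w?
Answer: I*sqrt(4307) ≈ 65.628*I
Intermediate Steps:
sqrt(-4349 + p(-5, -27)) = sqrt(-4349 + (37 - 1*(-5))) = sqrt(-4349 + (37 + 5)) = sqrt(-4349 + 42) = sqrt(-4307) = I*sqrt(4307)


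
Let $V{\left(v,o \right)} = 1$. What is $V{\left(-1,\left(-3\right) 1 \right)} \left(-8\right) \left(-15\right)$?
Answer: $120$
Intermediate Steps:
$V{\left(-1,\left(-3\right) 1 \right)} \left(-8\right) \left(-15\right) = 1 \left(-8\right) \left(-15\right) = \left(-8\right) \left(-15\right) = 120$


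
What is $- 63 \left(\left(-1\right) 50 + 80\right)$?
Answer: $-1890$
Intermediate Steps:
$- 63 \left(\left(-1\right) 50 + 80\right) = - 63 \left(-50 + 80\right) = \left(-63\right) 30 = -1890$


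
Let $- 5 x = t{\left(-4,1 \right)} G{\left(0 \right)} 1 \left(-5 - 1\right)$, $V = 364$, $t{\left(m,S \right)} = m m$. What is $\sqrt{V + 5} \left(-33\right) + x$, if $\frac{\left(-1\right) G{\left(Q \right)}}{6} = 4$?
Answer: $- \frac{2304}{5} - 99 \sqrt{41} \approx -1094.7$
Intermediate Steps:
$t{\left(m,S \right)} = m^{2}$
$G{\left(Q \right)} = -24$ ($G{\left(Q \right)} = \left(-6\right) 4 = -24$)
$x = - \frac{2304}{5}$ ($x = - \frac{\left(-4\right)^{2} \left(-24\right) 1 \left(-5 - 1\right)}{5} = - \frac{16 \left(-24\right) 1 \left(-6\right)}{5} = - \frac{\left(-384\right) \left(-6\right)}{5} = \left(- \frac{1}{5}\right) 2304 = - \frac{2304}{5} \approx -460.8$)
$\sqrt{V + 5} \left(-33\right) + x = \sqrt{364 + 5} \left(-33\right) - \frac{2304}{5} = \sqrt{369} \left(-33\right) - \frac{2304}{5} = 3 \sqrt{41} \left(-33\right) - \frac{2304}{5} = - 99 \sqrt{41} - \frac{2304}{5} = - \frac{2304}{5} - 99 \sqrt{41}$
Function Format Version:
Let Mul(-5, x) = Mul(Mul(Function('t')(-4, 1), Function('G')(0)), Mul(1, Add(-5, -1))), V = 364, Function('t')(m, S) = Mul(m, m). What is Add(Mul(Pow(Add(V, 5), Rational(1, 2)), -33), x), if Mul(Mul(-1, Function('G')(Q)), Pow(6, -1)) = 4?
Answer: Add(Rational(-2304, 5), Mul(-99, Pow(41, Rational(1, 2)))) ≈ -1094.7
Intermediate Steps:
Function('t')(m, S) = Pow(m, 2)
Function('G')(Q) = -24 (Function('G')(Q) = Mul(-6, 4) = -24)
x = Rational(-2304, 5) (x = Mul(Rational(-1, 5), Mul(Mul(Pow(-4, 2), -24), Mul(1, Add(-5, -1)))) = Mul(Rational(-1, 5), Mul(Mul(16, -24), Mul(1, -6))) = Mul(Rational(-1, 5), Mul(-384, -6)) = Mul(Rational(-1, 5), 2304) = Rational(-2304, 5) ≈ -460.80)
Add(Mul(Pow(Add(V, 5), Rational(1, 2)), -33), x) = Add(Mul(Pow(Add(364, 5), Rational(1, 2)), -33), Rational(-2304, 5)) = Add(Mul(Pow(369, Rational(1, 2)), -33), Rational(-2304, 5)) = Add(Mul(Mul(3, Pow(41, Rational(1, 2))), -33), Rational(-2304, 5)) = Add(Mul(-99, Pow(41, Rational(1, 2))), Rational(-2304, 5)) = Add(Rational(-2304, 5), Mul(-99, Pow(41, Rational(1, 2))))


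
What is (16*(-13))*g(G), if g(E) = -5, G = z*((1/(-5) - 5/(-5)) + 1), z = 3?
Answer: 1040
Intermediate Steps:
G = 27/5 (G = 3*((1/(-5) - 5/(-5)) + 1) = 3*((1*(-⅕) - 5*(-⅕)) + 1) = 3*((-⅕ + 1) + 1) = 3*(⅘ + 1) = 3*(9/5) = 27/5 ≈ 5.4000)
(16*(-13))*g(G) = (16*(-13))*(-5) = -208*(-5) = 1040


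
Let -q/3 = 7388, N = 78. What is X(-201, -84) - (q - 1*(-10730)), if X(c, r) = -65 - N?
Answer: 11291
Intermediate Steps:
X(c, r) = -143 (X(c, r) = -65 - 1*78 = -65 - 78 = -143)
q = -22164 (q = -3*7388 = -22164)
X(-201, -84) - (q - 1*(-10730)) = -143 - (-22164 - 1*(-10730)) = -143 - (-22164 + 10730) = -143 - 1*(-11434) = -143 + 11434 = 11291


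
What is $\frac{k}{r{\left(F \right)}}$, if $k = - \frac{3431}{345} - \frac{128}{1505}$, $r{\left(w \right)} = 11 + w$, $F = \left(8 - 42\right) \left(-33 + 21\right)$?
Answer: $- \frac{1041563}{43511055} \approx -0.023938$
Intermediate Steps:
$F = 408$ ($F = \left(-34\right) \left(-12\right) = 408$)
$k = - \frac{1041563}{103845}$ ($k = \left(-3431\right) \frac{1}{345} - \frac{128}{1505} = - \frac{3431}{345} - \frac{128}{1505} = - \frac{1041563}{103845} \approx -10.03$)
$\frac{k}{r{\left(F \right)}} = - \frac{1041563}{103845 \left(11 + 408\right)} = - \frac{1041563}{103845 \cdot 419} = \left(- \frac{1041563}{103845}\right) \frac{1}{419} = - \frac{1041563}{43511055}$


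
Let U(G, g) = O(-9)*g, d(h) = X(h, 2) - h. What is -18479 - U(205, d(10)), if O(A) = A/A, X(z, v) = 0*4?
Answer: -18469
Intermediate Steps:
X(z, v) = 0
O(A) = 1
d(h) = -h (d(h) = 0 - h = -h)
U(G, g) = g (U(G, g) = 1*g = g)
-18479 - U(205, d(10)) = -18479 - (-1)*10 = -18479 - 1*(-10) = -18479 + 10 = -18469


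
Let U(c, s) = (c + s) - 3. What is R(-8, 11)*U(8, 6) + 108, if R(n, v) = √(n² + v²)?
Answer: 108 + 11*√185 ≈ 257.62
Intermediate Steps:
U(c, s) = -3 + c + s
R(-8, 11)*U(8, 6) + 108 = √((-8)² + 11²)*(-3 + 8 + 6) + 108 = √(64 + 121)*11 + 108 = √185*11 + 108 = 11*√185 + 108 = 108 + 11*√185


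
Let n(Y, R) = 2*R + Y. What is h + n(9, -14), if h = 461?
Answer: 442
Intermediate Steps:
n(Y, R) = Y + 2*R
h + n(9, -14) = 461 + (9 + 2*(-14)) = 461 + (9 - 28) = 461 - 19 = 442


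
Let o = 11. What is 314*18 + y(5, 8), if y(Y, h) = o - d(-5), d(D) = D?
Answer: 5668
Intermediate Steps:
y(Y, h) = 16 (y(Y, h) = 11 - 1*(-5) = 11 + 5 = 16)
314*18 + y(5, 8) = 314*18 + 16 = 5652 + 16 = 5668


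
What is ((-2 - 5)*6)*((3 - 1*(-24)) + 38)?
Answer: -2730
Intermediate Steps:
((-2 - 5)*6)*((3 - 1*(-24)) + 38) = (-7*6)*((3 + 24) + 38) = -42*(27 + 38) = -42*65 = -2730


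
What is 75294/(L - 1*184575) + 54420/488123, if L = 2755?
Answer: -13429044381/44375261930 ≈ -0.30262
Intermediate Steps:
75294/(L - 1*184575) + 54420/488123 = 75294/(2755 - 1*184575) + 54420/488123 = 75294/(2755 - 184575) + 54420*(1/488123) = 75294/(-181820) + 54420/488123 = 75294*(-1/181820) + 54420/488123 = -37647/90910 + 54420/488123 = -13429044381/44375261930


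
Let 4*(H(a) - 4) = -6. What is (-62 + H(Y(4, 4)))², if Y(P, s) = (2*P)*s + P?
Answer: 14161/4 ≈ 3540.3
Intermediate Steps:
Y(P, s) = P + 2*P*s (Y(P, s) = 2*P*s + P = P + 2*P*s)
H(a) = 5/2 (H(a) = 4 + (¼)*(-6) = 4 - 3/2 = 5/2)
(-62 + H(Y(4, 4)))² = (-62 + 5/2)² = (-119/2)² = 14161/4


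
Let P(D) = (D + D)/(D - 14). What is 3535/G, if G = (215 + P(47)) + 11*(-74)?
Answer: -116655/19673 ≈ -5.9297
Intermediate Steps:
P(D) = 2*D/(-14 + D) (P(D) = (2*D)/(-14 + D) = 2*D/(-14 + D))
G = -19673/33 (G = (215 + 2*47/(-14 + 47)) + 11*(-74) = (215 + 2*47/33) - 814 = (215 + 2*47*(1/33)) - 814 = (215 + 94/33) - 814 = 7189/33 - 814 = -19673/33 ≈ -596.15)
3535/G = 3535/(-19673/33) = 3535*(-33/19673) = -116655/19673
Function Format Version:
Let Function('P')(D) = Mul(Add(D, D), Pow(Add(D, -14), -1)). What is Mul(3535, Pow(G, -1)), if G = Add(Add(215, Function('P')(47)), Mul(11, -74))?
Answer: Rational(-116655, 19673) ≈ -5.9297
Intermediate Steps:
Function('P')(D) = Mul(2, D, Pow(Add(-14, D), -1)) (Function('P')(D) = Mul(Mul(2, D), Pow(Add(-14, D), -1)) = Mul(2, D, Pow(Add(-14, D), -1)))
G = Rational(-19673, 33) (G = Add(Add(215, Mul(2, 47, Pow(Add(-14, 47), -1))), Mul(11, -74)) = Add(Add(215, Mul(2, 47, Pow(33, -1))), -814) = Add(Add(215, Mul(2, 47, Rational(1, 33))), -814) = Add(Add(215, Rational(94, 33)), -814) = Add(Rational(7189, 33), -814) = Rational(-19673, 33) ≈ -596.15)
Mul(3535, Pow(G, -1)) = Mul(3535, Pow(Rational(-19673, 33), -1)) = Mul(3535, Rational(-33, 19673)) = Rational(-116655, 19673)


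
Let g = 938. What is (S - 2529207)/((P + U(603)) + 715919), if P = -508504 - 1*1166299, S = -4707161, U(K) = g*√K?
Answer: 578236457776/76577331627 + 1696928296*√67/76577331627 ≈ 7.7324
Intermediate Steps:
U(K) = 938*√K
P = -1674803 (P = -508504 - 1166299 = -1674803)
(S - 2529207)/((P + U(603)) + 715919) = (-4707161 - 2529207)/((-1674803 + 938*√603) + 715919) = -7236368/((-1674803 + 938*(3*√67)) + 715919) = -7236368/((-1674803 + 2814*√67) + 715919) = -7236368/(-958884 + 2814*√67)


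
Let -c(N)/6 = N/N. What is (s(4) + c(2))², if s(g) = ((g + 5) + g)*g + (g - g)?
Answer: 2116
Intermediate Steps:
c(N) = -6 (c(N) = -6*N/N = -6*1 = -6)
s(g) = g*(5 + 2*g) (s(g) = ((5 + g) + g)*g + 0 = (5 + 2*g)*g + 0 = g*(5 + 2*g) + 0 = g*(5 + 2*g))
(s(4) + c(2))² = (4*(5 + 2*4) - 6)² = (4*(5 + 8) - 6)² = (4*13 - 6)² = (52 - 6)² = 46² = 2116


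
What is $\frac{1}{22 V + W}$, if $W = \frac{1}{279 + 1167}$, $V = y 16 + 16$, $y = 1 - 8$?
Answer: $- \frac{1446}{3053951} \approx -0.00047348$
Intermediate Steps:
$y = -7$ ($y = 1 - 8 = -7$)
$V = -96$ ($V = \left(-7\right) 16 + 16 = -112 + 16 = -96$)
$W = \frac{1}{1446} \approx 0.00069156$
$\frac{1}{22 V + W} = \frac{1}{22 \left(-96\right) + \frac{1}{1446}} = \frac{1}{-2112 + \frac{1}{1446}} = \frac{1}{- \frac{3053951}{1446}} = - \frac{1446}{3053951}$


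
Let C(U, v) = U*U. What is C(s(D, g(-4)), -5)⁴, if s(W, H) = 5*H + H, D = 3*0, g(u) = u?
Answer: 110075314176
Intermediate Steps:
D = 0
s(W, H) = 6*H
C(U, v) = U²
C(s(D, g(-4)), -5)⁴ = ((6*(-4))²)⁴ = ((-24)²)⁴ = 576⁴ = 110075314176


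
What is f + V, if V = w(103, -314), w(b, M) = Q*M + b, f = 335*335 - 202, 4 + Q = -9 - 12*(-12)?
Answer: 70992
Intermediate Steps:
Q = 131 (Q = -4 + (-9 - 12*(-12)) = -4 + (-9 + 144) = -4 + 135 = 131)
f = 112023 (f = 112225 - 202 = 112023)
w(b, M) = b + 131*M (w(b, M) = 131*M + b = b + 131*M)
V = -41031 (V = 103 + 131*(-314) = 103 - 41134 = -41031)
f + V = 112023 - 41031 = 70992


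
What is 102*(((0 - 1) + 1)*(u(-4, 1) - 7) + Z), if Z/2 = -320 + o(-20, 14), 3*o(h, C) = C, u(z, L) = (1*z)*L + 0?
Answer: -64328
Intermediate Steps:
u(z, L) = L*z (u(z, L) = z*L + 0 = L*z + 0 = L*z)
o(h, C) = C/3
Z = -1892/3 (Z = 2*(-320 + (⅓)*14) = 2*(-320 + 14/3) = 2*(-946/3) = -1892/3 ≈ -630.67)
102*(((0 - 1) + 1)*(u(-4, 1) - 7) + Z) = 102*(((0 - 1) + 1)*(1*(-4) - 7) - 1892/3) = 102*((-1 + 1)*(-4 - 7) - 1892/3) = 102*(0*(-11) - 1892/3) = 102*(0 - 1892/3) = 102*(-1892/3) = -64328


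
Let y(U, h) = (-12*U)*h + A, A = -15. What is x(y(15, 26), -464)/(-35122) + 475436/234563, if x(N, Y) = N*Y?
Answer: -247146270524/4119160843 ≈ -59.999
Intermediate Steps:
y(U, h) = -15 - 12*U*h (y(U, h) = (-12*U)*h - 15 = -12*U*h - 15 = -15 - 12*U*h)
x(y(15, 26), -464)/(-35122) + 475436/234563 = ((-15 - 12*15*26)*(-464))/(-35122) + 475436/234563 = ((-15 - 4680)*(-464))*(-1/35122) + 475436*(1/234563) = -4695*(-464)*(-1/35122) + 475436/234563 = 2178480*(-1/35122) + 475436/234563 = -1089240/17561 + 475436/234563 = -247146270524/4119160843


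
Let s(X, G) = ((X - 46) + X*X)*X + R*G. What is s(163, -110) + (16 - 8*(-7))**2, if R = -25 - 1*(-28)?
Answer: 4354672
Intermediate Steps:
R = 3 (R = -25 + 28 = 3)
s(X, G) = 3*G + X*(-46 + X + X**2) (s(X, G) = ((X - 46) + X*X)*X + 3*G = ((-46 + X) + X**2)*X + 3*G = (-46 + X + X**2)*X + 3*G = X*(-46 + X + X**2) + 3*G = 3*G + X*(-46 + X + X**2))
s(163, -110) + (16 - 8*(-7))**2 = (163**2 + 163**3 - 46*163 + 3*(-110)) + (16 - 8*(-7))**2 = (26569 + 4330747 - 7498 - 330) + (16 + 56)**2 = 4349488 + 72**2 = 4349488 + 5184 = 4354672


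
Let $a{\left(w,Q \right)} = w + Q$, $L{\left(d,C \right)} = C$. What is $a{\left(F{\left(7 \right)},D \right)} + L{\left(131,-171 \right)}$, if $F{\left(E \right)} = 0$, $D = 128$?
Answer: $-43$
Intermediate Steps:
$a{\left(w,Q \right)} = Q + w$
$a{\left(F{\left(7 \right)},D \right)} + L{\left(131,-171 \right)} = \left(128 + 0\right) - 171 = 128 - 171 = -43$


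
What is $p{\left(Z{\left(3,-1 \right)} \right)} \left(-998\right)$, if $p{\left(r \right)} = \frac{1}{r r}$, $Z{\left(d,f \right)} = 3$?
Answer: $- \frac{998}{9} \approx -110.89$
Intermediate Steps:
$p{\left(r \right)} = \frac{1}{r^{2}}$
$p{\left(Z{\left(3,-1 \right)} \right)} \left(-998\right) = \frac{1}{9} \left(-998\right) = - \frac{998}{9}$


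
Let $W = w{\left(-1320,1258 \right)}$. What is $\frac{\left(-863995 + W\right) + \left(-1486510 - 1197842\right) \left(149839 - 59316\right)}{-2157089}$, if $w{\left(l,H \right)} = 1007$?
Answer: $\frac{242996459084}{2157089} \approx 1.1265 \cdot 10^{5}$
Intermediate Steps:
$W = 1007$
$\frac{\left(-863995 + W\right) + \left(-1486510 - 1197842\right) \left(149839 - 59316\right)}{-2157089} = \frac{\left(-863995 + 1007\right) + \left(-1486510 - 1197842\right) \left(149839 - 59316\right)}{-2157089} = \left(-862988 - 242995596096\right) \left(- \frac{1}{2157089}\right) = \left(-242996459084\right) \left(- \frac{1}{2157089}\right) = \frac{242996459084}{2157089}$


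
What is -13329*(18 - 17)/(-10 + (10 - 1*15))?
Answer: 4443/5 ≈ 888.60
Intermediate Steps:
-13329*(18 - 17)/(-10 + (10 - 1*15)) = -13329/(-10 + (10 - 15)) = -13329/(-10 - 5) = -13329/(-15) = -13329*(-1)/15 = -13329*(-1/15) = 4443/5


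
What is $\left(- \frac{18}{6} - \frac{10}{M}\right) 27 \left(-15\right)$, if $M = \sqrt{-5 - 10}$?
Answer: $1215 - 270 i \sqrt{15} \approx 1215.0 - 1045.7 i$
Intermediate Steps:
$M = i \sqrt{15}$ ($M = \sqrt{-15} = i \sqrt{15} \approx 3.873 i$)
$\left(- \frac{18}{6} - \frac{10}{M}\right) 27 \left(-15\right) = \left(- \frac{18}{6} - \frac{10}{i \sqrt{15}}\right) 27 \left(-15\right) = \left(\left(-18\right) \frac{1}{6} - 10 \left(- \frac{i \sqrt{15}}{15}\right)\right) 27 \left(-15\right) = \left(-3 + \frac{2 i \sqrt{15}}{3}\right) 27 \left(-15\right) = \left(-81 + 18 i \sqrt{15}\right) \left(-15\right) = 1215 - 270 i \sqrt{15}$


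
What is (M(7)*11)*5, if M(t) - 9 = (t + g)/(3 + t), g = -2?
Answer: 1045/2 ≈ 522.50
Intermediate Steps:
M(t) = 9 + (-2 + t)/(3 + t) (M(t) = 9 + (t - 2)/(3 + t) = 9 + (-2 + t)/(3 + t))
(M(7)*11)*5 = ((5*(5 + 2*7)/(3 + 7))*11)*5 = ((5*(5 + 14)/10)*11)*5 = ((5*(⅒)*19)*11)*5 = ((19/2)*11)*5 = (209/2)*5 = 1045/2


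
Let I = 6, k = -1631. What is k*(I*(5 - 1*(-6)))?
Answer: -107646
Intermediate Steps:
k*(I*(5 - 1*(-6))) = -9786*(5 - 1*(-6)) = -9786*(5 + 6) = -9786*11 = -1631*66 = -107646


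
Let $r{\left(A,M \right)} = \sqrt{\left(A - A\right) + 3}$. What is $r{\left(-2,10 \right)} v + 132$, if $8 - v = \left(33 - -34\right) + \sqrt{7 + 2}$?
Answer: $132 - 62 \sqrt{3} \approx 24.613$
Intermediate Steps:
$r{\left(A,M \right)} = \sqrt{3}$ ($r{\left(A,M \right)} = \sqrt{0 + 3} = \sqrt{3}$)
$v = -62$ ($v = 8 - \left(\left(33 - -34\right) + \sqrt{7 + 2}\right) = 8 - \left(\left(33 + 34\right) + \sqrt{9}\right) = 8 - \left(67 + 3\right) = 8 - 70 = -62$)
$r{\left(-2,10 \right)} v + 132 = \sqrt{3} \left(-62\right) + 132 = - 62 \sqrt{3} + 132 = 132 - 62 \sqrt{3}$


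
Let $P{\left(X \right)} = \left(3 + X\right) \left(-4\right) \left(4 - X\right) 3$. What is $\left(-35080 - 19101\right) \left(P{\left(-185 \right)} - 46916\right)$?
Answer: $-19822660660$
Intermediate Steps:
$P{\left(X \right)} = 3 \left(-12 - 4 X\right) \left(4 - X\right)$ ($P{\left(X \right)} = \left(-12 - 4 X\right) \left(4 - X\right) 3 = 3 \left(-12 - 4 X\right) \left(4 - X\right)$)
$\left(-35080 - 19101\right) \left(P{\left(-185 \right)} - 46916\right) = \left(-35080 - 19101\right) \left(\left(-144 - -2220 + 12 \left(-185\right)^{2}\right) - 46916\right) = - 54181 \left(\left(-144 + 2220 + 12 \cdot 34225\right) - 46916\right) = - 54181 \left(\left(-144 + 2220 + 410700\right) - 46916\right) = - 54181 \left(412776 - 46916\right) = \left(-54181\right) 365860 = -19822660660$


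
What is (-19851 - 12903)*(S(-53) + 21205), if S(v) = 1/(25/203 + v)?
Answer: -1242546283553/1789 ≈ -6.9455e+8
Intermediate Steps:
S(v) = 1/(25/203 + v) (S(v) = 1/(25*(1/203) + v) = 1/(25/203 + v))
(-19851 - 12903)*(S(-53) + 21205) = (-19851 - 12903)*(203/(25 + 203*(-53)) + 21205) = -32754*(203/(25 - 10759) + 21205) = -32754*(203/(-10734) + 21205) = -32754*(203*(-1/10734) + 21205) = -32754*(-203/10734 + 21205) = -32754*227614267/10734 = -1242546283553/1789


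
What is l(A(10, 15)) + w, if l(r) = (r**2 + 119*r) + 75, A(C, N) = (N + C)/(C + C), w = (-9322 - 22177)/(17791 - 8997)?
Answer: 15599193/70352 ≈ 221.73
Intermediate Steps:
w = -31499/8794 ≈ -3.5819
A(C, N) = (C + N)/(2*C) (A(C, N) = (C + N)/((2*C)) = (C + N)*(1/(2*C)) = (C + N)/(2*C))
l(r) = 75 + r**2 + 119*r
l(A(10, 15)) + w = (75 + ((1/2)*(10 + 15)/10)**2 + 119*((1/2)*(10 + 15)/10)) - 31499/8794 = (75 + ((1/2)*(1/10)*25)**2 + 119*((1/2)*(1/10)*25)) - 31499/8794 = (75 + (5/4)**2 + 119*(5/4)) - 31499/8794 = (75 + 25/16 + 595/4) - 31499/8794 = 3605/16 - 31499/8794 = 15599193/70352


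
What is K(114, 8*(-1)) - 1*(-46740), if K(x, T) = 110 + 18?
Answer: 46868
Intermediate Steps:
K(x, T) = 128
K(114, 8*(-1)) - 1*(-46740) = 128 - 1*(-46740) = 128 + 46740 = 46868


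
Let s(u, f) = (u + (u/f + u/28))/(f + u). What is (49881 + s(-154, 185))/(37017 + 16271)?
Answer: 572075747/611213360 ≈ 0.93597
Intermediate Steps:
s(u, f) = (29*u/28 + u/f)/(f + u) (s(u, f) = (u + (u/f + u*(1/28)))/(f + u) = (u + (u/f + u/28))/(f + u) = (u + (u/28 + u/f))/(f + u) = (29*u/28 + u/f)/(f + u))
(49881 + s(-154, 185))/(37017 + 16271) = (49881 + (1/28)*(-154)*(28 + 29*185)/(185*(185 - 154)))/(37017 + 16271) = (49881 + (1/28)*(-154)*(1/185)*(28 + 5365)/31)/53288 = (49881 + (1/28)*(-154)*(1/185)*(1/31)*5393)*(1/53288) = (49881 - 59323/11470)*(1/53288) = (572075747/11470)*(1/53288) = 572075747/611213360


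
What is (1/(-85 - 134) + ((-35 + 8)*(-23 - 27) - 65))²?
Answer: 79193839396/47961 ≈ 1.6512e+6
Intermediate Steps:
(1/(-85 - 134) + ((-35 + 8)*(-23 - 27) - 65))² = (1/(-219) + (-27*(-50) - 65))² = (-1/219 + (1350 - 65))² = (-1/219 + 1285)² = (281414/219)² = 79193839396/47961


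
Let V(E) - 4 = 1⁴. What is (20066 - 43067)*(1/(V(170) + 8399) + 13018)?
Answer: -228762243843/764 ≈ -2.9943e+8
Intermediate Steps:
V(E) = 5 (V(E) = 4 + 1⁴ = 4 + 1 = 5)
(20066 - 43067)*(1/(V(170) + 8399) + 13018) = (20066 - 43067)*(1/(5 + 8399) + 13018) = -23001*(1/8404 + 13018) = -23001*109403273/8404 = -228762243843/764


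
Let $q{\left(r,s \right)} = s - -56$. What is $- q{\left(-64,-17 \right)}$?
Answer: $-39$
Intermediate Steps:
$q{\left(r,s \right)} = 56 + s$ ($q{\left(r,s \right)} = s + 56 = 56 + s$)
$- q{\left(-64,-17 \right)} = - (56 - 17) = \left(-1\right) 39 = -39$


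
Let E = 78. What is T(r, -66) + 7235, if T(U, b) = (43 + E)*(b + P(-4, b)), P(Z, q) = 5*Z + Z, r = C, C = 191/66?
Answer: -3655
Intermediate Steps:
C = 191/66 (C = 191*(1/66) = 191/66 ≈ 2.8939)
r = 191/66 ≈ 2.8939
P(Z, q) = 6*Z
T(U, b) = -2904 + 121*b (T(U, b) = (43 + 78)*(b + 6*(-4)) = 121*(b - 24) = 121*(-24 + b) = -2904 + 121*b)
T(r, -66) + 7235 = (-2904 + 121*(-66)) + 7235 = (-2904 - 7986) + 7235 = -10890 + 7235 = -3655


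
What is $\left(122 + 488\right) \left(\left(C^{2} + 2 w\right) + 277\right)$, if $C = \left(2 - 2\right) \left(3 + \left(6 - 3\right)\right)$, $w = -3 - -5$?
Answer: $171410$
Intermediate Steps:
$w = 2$ ($w = -3 + 5 = 2$)
$C = 0$ ($C = 0 \left(3 + 3\right) = 0 \cdot 6 = 0$)
$\left(122 + 488\right) \left(\left(C^{2} + 2 w\right) + 277\right) = \left(122 + 488\right) \left(\left(0^{2} + 2 \cdot 2\right) + 277\right) = 610 \left(\left(0 + 4\right) + 277\right) = 610 \left(4 + 277\right) = 610 \cdot 281 = 171410$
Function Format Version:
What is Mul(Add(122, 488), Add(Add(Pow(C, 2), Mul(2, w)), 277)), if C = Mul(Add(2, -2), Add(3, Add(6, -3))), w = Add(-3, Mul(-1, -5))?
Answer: 171410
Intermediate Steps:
w = 2 (w = Add(-3, 5) = 2)
C = 0 (C = Mul(0, Add(3, 3)) = Mul(0, 6) = 0)
Mul(Add(122, 488), Add(Add(Pow(C, 2), Mul(2, w)), 277)) = Mul(Add(122, 488), Add(Add(Pow(0, 2), Mul(2, 2)), 277)) = Mul(610, Add(Add(0, 4), 277)) = Mul(610, Add(4, 277)) = Mul(610, 281) = 171410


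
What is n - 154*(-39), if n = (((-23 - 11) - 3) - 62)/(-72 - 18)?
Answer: 60071/10 ≈ 6007.1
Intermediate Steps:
n = 11/10 (n = ((-34 - 3) - 62)/(-90) = (-37 - 62)*(-1/90) = -99*(-1/90) = 11/10 ≈ 1.1000)
n - 154*(-39) = 11/10 - 154*(-39) = 11/10 + 6006 = 60071/10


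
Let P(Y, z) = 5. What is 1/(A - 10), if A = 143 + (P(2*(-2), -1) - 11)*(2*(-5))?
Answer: 1/193 ≈ 0.0051813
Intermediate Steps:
A = 203 (A = 143 + (5 - 11)*(2*(-5)) = 143 - 6*(-10) = 143 + 60 = 203)
1/(A - 10) = 1/(203 - 10) = 1/193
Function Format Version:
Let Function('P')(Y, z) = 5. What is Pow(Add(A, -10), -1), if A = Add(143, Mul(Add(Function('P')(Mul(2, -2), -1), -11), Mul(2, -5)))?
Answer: Rational(1, 193) ≈ 0.0051813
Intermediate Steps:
A = 203 (A = Add(143, Mul(Add(5, -11), Mul(2, -5))) = Add(143, Mul(-6, -10)) = Add(143, 60) = 203)
Pow(Add(A, -10), -1) = Pow(Add(203, -10), -1) = Pow(193, -1) = Rational(1, 193)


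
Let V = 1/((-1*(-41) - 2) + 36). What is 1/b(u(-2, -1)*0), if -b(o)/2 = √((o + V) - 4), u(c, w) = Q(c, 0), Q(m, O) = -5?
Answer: 5*I*√897/598 ≈ 0.25042*I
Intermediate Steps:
u(c, w) = -5
V = 1/75 (V = 1/((41 - 2) + 36) = 1/(39 + 36) = 1/75 ≈ 0.013333)
b(o) = -2*√(-299/75 + o) (b(o) = -2*√((o + 1/75) - 4) = -2*√((1/75 + o) - 4) = -2*√(-299/75 + o))
1/b(u(-2, -1)*0) = 1/(-2*√(-897 + 225*(-5*0))/15) = 1/(-2*√(-897 + 225*0)/15) = 1/(-2*√(-897 + 0)/15) = 1/(-2*I*√897/15) = 5*I*√897/598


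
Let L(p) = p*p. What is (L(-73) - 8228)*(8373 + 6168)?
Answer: -42154359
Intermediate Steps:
L(p) = p**2
(L(-73) - 8228)*(8373 + 6168) = ((-73)**2 - 8228)*(8373 + 6168) = (5329 - 8228)*14541 = -2899*14541 = -42154359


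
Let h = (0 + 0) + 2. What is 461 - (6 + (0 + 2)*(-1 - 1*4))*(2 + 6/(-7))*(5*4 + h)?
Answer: 3931/7 ≈ 561.57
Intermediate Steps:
h = 2 (h = 0 + 2 = 2)
461 - (6 + (0 + 2)*(-1 - 1*4))*(2 + 6/(-7))*(5*4 + h) = 461 - (6 + (0 + 2)*(-1 - 1*4))*(2 + 6/(-7))*(5*4 + 2) = 461 - (6 + 2*(-1 - 4))*(2 + 6*(-⅐))*(20 + 2) = 461 - (6 + 2*(-5))*(2 - 6/7)*22 = 461 - (6 - 10)*(8/7)*22 = 461 - (-4*8/7)*22 = 461 - (-32)*22/7 = 461 - 1*(-704/7) = 461 + 704/7 = 3931/7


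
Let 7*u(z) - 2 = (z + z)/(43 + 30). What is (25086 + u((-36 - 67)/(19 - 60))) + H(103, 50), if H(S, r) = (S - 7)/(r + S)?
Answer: 26805402310/1068501 ≈ 25087.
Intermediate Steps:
H(S, r) = (-7 + S)/(S + r)
u(z) = 2/7 + 2*z/511 (u(z) = 2/7 + ((z + z)/(43 + 30))/7 = 2/7 + ((2*z)/73)/7 = 2/7 + ((2*z)*(1/73))/7 = 2/7 + (2*z/73)/7 = 2/7 + 2*z/511)
(25086 + u((-36 - 67)/(19 - 60))) + H(103, 50) = (25086 + (2/7 + 2*((-36 - 67)/(19 - 60))/511)) + (-7 + 103)/(103 + 50) = (25086 + (2/7 + 2*(-103/(-41))/511)) + 96/153 = (25086 + (2/7 + 2*(-103*(-1/41))/511)) + (1/153)*96 = (25086 + (2/7 + (2/511)*(103/41))) + 32/51 = (25086 + (2/7 + 206/20951)) + 32/51 = (25086 + 6192/20951) + 32/51 = 525582978/20951 + 32/51 = 26805402310/1068501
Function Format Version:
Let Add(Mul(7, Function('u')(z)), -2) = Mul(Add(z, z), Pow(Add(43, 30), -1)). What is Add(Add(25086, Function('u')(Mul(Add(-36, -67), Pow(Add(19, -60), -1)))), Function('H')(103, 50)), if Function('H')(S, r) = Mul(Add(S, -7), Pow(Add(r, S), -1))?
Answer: Rational(26805402310, 1068501) ≈ 25087.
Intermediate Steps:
Function('H')(S, r) = Mul(Pow(Add(S, r), -1), Add(-7, S)) (Function('H')(S, r) = Mul(Add(-7, S), Pow(Add(S, r), -1)) = Mul(Pow(Add(S, r), -1), Add(-7, S)))
Function('u')(z) = Add(Rational(2, 7), Mul(Rational(2, 511), z)) (Function('u')(z) = Add(Rational(2, 7), Mul(Rational(1, 7), Mul(Add(z, z), Pow(Add(43, 30), -1)))) = Add(Rational(2, 7), Mul(Rational(1, 7), Mul(Mul(2, z), Pow(73, -1)))) = Add(Rational(2, 7), Mul(Rational(1, 7), Mul(Mul(2, z), Rational(1, 73)))) = Add(Rational(2, 7), Mul(Rational(1, 7), Mul(Rational(2, 73), z))) = Add(Rational(2, 7), Mul(Rational(2, 511), z)))
Add(Add(25086, Function('u')(Mul(Add(-36, -67), Pow(Add(19, -60), -1)))), Function('H')(103, 50)) = Add(Add(25086, Add(Rational(2, 7), Mul(Rational(2, 511), Mul(Add(-36, -67), Pow(Add(19, -60), -1))))), Mul(Pow(Add(103, 50), -1), Add(-7, 103))) = Add(Add(25086, Add(Rational(2, 7), Mul(Rational(2, 511), Mul(-103, Pow(-41, -1))))), Mul(Pow(153, -1), 96)) = Add(Add(25086, Add(Rational(2, 7), Mul(Rational(2, 511), Mul(-103, Rational(-1, 41))))), Mul(Rational(1, 153), 96)) = Add(Add(25086, Add(Rational(2, 7), Mul(Rational(2, 511), Rational(103, 41)))), Rational(32, 51)) = Add(Add(25086, Add(Rational(2, 7), Rational(206, 20951))), Rational(32, 51)) = Add(Add(25086, Rational(6192, 20951)), Rational(32, 51)) = Add(Rational(525582978, 20951), Rational(32, 51)) = Rational(26805402310, 1068501)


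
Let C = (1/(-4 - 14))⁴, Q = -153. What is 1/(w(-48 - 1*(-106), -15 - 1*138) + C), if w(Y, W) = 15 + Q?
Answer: -104976/14486687 ≈ -0.0072464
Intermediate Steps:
w(Y, W) = -138 (w(Y, W) = 15 - 153 = -138)
C = 1/104976 (C = (1/(-18))⁴ = (-1/18)⁴ = 1/104976 ≈ 9.5260e-6)
1/(w(-48 - 1*(-106), -15 - 1*138) + C) = 1/(-138 + 1/104976) = 1/(-14486687/104976) = -104976/14486687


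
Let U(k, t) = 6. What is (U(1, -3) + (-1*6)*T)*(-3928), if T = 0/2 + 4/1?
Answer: 70704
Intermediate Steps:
T = 4 (T = 0*(½) + 4*1 = 0 + 4 = 4)
(U(1, -3) + (-1*6)*T)*(-3928) = (6 - 1*6*4)*(-3928) = (6 - 6*4)*(-3928) = (6 - 24)*(-3928) = -18*(-3928) = 70704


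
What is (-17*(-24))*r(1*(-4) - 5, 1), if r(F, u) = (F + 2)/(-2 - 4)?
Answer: 476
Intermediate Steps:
r(F, u) = -⅓ - F/6 (r(F, u) = (2 + F)/(-6) = (2 + F)*(-⅙) = -⅓ - F/6)
(-17*(-24))*r(1*(-4) - 5, 1) = (-17*(-24))*(-⅓ - (1*(-4) - 5)/6) = 408*(-⅓ - (-4 - 5)/6) = 408*(-⅓ - ⅙*(-9)) = 408*(-⅓ + 3/2) = 408*(7/6) = 476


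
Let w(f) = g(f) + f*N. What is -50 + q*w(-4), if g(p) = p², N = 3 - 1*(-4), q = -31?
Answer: 322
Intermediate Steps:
N = 7 (N = 3 + 4 = 7)
w(f) = f² + 7*f (w(f) = f² + f*7 = f² + 7*f)
-50 + q*w(-4) = -50 - (-124)*(7 - 4) = -50 - (-124)*3 = -50 - 31*(-12) = -50 + 372 = 322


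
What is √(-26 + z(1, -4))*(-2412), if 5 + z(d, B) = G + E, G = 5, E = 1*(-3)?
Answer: -2412*I*√29 ≈ -12989.0*I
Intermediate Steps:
E = -3
z(d, B) = -3 (z(d, B) = -5 + (5 - 3) = -5 + 2 = -3)
√(-26 + z(1, -4))*(-2412) = √(-26 - 3)*(-2412) = √(-29)*(-2412) = (I*√29)*(-2412) = -2412*I*√29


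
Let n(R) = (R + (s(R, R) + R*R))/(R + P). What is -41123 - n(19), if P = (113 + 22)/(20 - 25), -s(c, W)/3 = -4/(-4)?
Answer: -328607/8 ≈ -41076.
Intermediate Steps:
s(c, W) = -3 (s(c, W) = -(-12)/(-4) = -(-12)*(-1)/4 = -3*1 = -3)
P = -27 (P = 135/(-5) = 135*(-⅕) = -27)
n(R) = (-3 + R + R²)/(-27 + R) (n(R) = (R + (-3 + R*R))/(R - 27) = (R + (-3 + R²))/(-27 + R) = (-3 + R + R²)/(-27 + R))
-41123 - n(19) = -41123 - (-3 + 19 + 19²)/(-27 + 19) = -41123 - (-3 + 19 + 361)/(-8) = -41123 - (-1)*377/8 = -41123 - 1*(-377/8) = -41123 + 377/8 = -328607/8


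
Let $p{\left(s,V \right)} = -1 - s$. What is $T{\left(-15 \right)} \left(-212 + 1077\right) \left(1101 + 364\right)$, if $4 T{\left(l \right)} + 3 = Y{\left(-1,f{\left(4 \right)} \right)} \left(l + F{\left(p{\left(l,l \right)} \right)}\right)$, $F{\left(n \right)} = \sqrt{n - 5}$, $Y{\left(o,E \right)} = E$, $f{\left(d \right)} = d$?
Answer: $- \frac{64628475}{4} \approx -1.6157 \cdot 10^{7}$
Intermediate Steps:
$F{\left(n \right)} = \sqrt{-5 + n}$
$T{\left(l \right)} = - \frac{3}{4} + l + \sqrt{-6 - l}$ ($T{\left(l \right)} = - \frac{3}{4} + \frac{4 \left(l + \sqrt{-5 - \left(1 + l\right)}\right)}{4} = - \frac{3}{4} + \frac{4 \left(l + \sqrt{-6 - l}\right)}{4} = - \frac{3}{4} + \frac{4 l + 4 \sqrt{-6 - l}}{4} = - \frac{3}{4} + \left(l + \sqrt{-6 - l}\right) = - \frac{3}{4} + l + \sqrt{-6 - l}$)
$T{\left(-15 \right)} \left(-212 + 1077\right) \left(1101 + 364\right) = \left(- \frac{3}{4} - 15 + \sqrt{-6 - -15}\right) \left(-212 + 1077\right) \left(1101 + 364\right) = \left(- \frac{3}{4} - 15 + \sqrt{-6 + 15}\right) 865 \cdot 1465 = \left(- \frac{3}{4} - 15 + \sqrt{9}\right) 1267225 = \left(- \frac{3}{4} - 15 + 3\right) 1267225 = \left(- \frac{51}{4}\right) 1267225 = - \frac{64628475}{4}$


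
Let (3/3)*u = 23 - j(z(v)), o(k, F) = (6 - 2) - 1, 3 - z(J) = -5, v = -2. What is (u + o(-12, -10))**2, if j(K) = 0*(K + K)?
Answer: 676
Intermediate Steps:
z(J) = 8 (z(J) = 3 - 1*(-5) = 3 + 5 = 8)
j(K) = 0 (j(K) = 0*(2*K) = 0)
o(k, F) = 3 (o(k, F) = 4 - 1 = 3)
u = 23 (u = 23 - 1*0 = 23 + 0 = 23)
(u + o(-12, -10))**2 = (23 + 3)**2 = 26**2 = 676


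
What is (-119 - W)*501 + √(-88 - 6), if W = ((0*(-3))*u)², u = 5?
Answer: -59619 + I*√94 ≈ -59619.0 + 9.6954*I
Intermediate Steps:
W = 0 (W = ((0*(-3))*5)² = (0*5)² = 0² = 0)
(-119 - W)*501 + √(-88 - 6) = (-119 - 1*0)*501 + √(-88 - 6) = (-119 + 0)*501 + √(-94) = -119*501 + I*√94 = -59619 + I*√94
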